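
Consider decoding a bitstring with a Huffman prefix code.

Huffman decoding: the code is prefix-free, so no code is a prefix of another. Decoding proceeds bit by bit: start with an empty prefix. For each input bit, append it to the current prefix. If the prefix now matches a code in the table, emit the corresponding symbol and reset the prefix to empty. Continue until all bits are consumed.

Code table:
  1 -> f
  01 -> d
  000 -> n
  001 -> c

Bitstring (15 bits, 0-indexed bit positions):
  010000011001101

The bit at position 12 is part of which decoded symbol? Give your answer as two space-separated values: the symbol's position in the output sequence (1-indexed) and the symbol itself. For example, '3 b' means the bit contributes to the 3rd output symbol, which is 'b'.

Answer: 6 f

Derivation:
Bit 0: prefix='0' (no match yet)
Bit 1: prefix='01' -> emit 'd', reset
Bit 2: prefix='0' (no match yet)
Bit 3: prefix='00' (no match yet)
Bit 4: prefix='000' -> emit 'n', reset
Bit 5: prefix='0' (no match yet)
Bit 6: prefix='00' (no match yet)
Bit 7: prefix='001' -> emit 'c', reset
Bit 8: prefix='1' -> emit 'f', reset
Bit 9: prefix='0' (no match yet)
Bit 10: prefix='00' (no match yet)
Bit 11: prefix='001' -> emit 'c', reset
Bit 12: prefix='1' -> emit 'f', reset
Bit 13: prefix='0' (no match yet)
Bit 14: prefix='01' -> emit 'd', reset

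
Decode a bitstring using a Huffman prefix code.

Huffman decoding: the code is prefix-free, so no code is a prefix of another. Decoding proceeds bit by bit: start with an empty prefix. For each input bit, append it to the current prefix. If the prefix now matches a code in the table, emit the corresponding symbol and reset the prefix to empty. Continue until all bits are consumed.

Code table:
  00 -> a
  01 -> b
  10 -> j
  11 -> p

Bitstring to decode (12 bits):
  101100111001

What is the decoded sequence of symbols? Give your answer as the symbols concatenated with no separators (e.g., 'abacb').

Answer: jpapjb

Derivation:
Bit 0: prefix='1' (no match yet)
Bit 1: prefix='10' -> emit 'j', reset
Bit 2: prefix='1' (no match yet)
Bit 3: prefix='11' -> emit 'p', reset
Bit 4: prefix='0' (no match yet)
Bit 5: prefix='00' -> emit 'a', reset
Bit 6: prefix='1' (no match yet)
Bit 7: prefix='11' -> emit 'p', reset
Bit 8: prefix='1' (no match yet)
Bit 9: prefix='10' -> emit 'j', reset
Bit 10: prefix='0' (no match yet)
Bit 11: prefix='01' -> emit 'b', reset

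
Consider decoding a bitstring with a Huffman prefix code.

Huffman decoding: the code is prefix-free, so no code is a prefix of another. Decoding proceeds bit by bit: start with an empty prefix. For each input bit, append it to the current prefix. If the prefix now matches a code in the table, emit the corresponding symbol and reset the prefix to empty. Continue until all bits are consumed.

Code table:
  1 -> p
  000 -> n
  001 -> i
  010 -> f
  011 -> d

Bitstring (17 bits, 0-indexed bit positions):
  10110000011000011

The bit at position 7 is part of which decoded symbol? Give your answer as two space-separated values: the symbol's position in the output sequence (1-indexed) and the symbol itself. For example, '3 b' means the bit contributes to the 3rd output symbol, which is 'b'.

Bit 0: prefix='1' -> emit 'p', reset
Bit 1: prefix='0' (no match yet)
Bit 2: prefix='01' (no match yet)
Bit 3: prefix='011' -> emit 'd', reset
Bit 4: prefix='0' (no match yet)
Bit 5: prefix='00' (no match yet)
Bit 6: prefix='000' -> emit 'n', reset
Bit 7: prefix='0' (no match yet)
Bit 8: prefix='00' (no match yet)
Bit 9: prefix='001' -> emit 'i', reset
Bit 10: prefix='1' -> emit 'p', reset
Bit 11: prefix='0' (no match yet)

Answer: 4 i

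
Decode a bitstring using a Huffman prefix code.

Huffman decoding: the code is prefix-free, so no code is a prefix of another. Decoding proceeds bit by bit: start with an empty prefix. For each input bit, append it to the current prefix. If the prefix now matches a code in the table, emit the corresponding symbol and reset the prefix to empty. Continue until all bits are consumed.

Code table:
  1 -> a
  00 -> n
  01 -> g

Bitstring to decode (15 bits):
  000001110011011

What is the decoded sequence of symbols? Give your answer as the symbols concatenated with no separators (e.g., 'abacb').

Bit 0: prefix='0' (no match yet)
Bit 1: prefix='00' -> emit 'n', reset
Bit 2: prefix='0' (no match yet)
Bit 3: prefix='00' -> emit 'n', reset
Bit 4: prefix='0' (no match yet)
Bit 5: prefix='01' -> emit 'g', reset
Bit 6: prefix='1' -> emit 'a', reset
Bit 7: prefix='1' -> emit 'a', reset
Bit 8: prefix='0' (no match yet)
Bit 9: prefix='00' -> emit 'n', reset
Bit 10: prefix='1' -> emit 'a', reset
Bit 11: prefix='1' -> emit 'a', reset
Bit 12: prefix='0' (no match yet)
Bit 13: prefix='01' -> emit 'g', reset
Bit 14: prefix='1' -> emit 'a', reset

Answer: nngaanaaga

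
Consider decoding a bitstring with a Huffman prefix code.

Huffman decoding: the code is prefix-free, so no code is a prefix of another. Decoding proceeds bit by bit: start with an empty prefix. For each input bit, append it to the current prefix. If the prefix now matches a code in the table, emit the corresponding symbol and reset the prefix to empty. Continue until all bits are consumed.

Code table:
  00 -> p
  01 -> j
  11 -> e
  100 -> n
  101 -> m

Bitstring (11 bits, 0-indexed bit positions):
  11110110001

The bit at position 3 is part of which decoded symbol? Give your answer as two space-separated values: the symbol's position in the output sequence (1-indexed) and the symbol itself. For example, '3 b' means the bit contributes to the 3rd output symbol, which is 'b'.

Answer: 2 e

Derivation:
Bit 0: prefix='1' (no match yet)
Bit 1: prefix='11' -> emit 'e', reset
Bit 2: prefix='1' (no match yet)
Bit 3: prefix='11' -> emit 'e', reset
Bit 4: prefix='0' (no match yet)
Bit 5: prefix='01' -> emit 'j', reset
Bit 6: prefix='1' (no match yet)
Bit 7: prefix='10' (no match yet)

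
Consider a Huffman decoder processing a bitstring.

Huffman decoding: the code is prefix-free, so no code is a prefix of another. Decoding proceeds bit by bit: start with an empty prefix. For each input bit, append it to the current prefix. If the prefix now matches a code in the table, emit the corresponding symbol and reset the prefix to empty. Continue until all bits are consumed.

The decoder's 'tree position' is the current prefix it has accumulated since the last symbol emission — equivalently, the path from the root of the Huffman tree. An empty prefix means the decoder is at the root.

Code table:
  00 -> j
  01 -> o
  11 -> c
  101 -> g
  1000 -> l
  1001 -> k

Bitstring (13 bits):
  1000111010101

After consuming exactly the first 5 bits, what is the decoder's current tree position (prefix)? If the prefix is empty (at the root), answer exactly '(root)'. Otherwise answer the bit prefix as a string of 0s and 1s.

Bit 0: prefix='1' (no match yet)
Bit 1: prefix='10' (no match yet)
Bit 2: prefix='100' (no match yet)
Bit 3: prefix='1000' -> emit 'l', reset
Bit 4: prefix='1' (no match yet)

Answer: 1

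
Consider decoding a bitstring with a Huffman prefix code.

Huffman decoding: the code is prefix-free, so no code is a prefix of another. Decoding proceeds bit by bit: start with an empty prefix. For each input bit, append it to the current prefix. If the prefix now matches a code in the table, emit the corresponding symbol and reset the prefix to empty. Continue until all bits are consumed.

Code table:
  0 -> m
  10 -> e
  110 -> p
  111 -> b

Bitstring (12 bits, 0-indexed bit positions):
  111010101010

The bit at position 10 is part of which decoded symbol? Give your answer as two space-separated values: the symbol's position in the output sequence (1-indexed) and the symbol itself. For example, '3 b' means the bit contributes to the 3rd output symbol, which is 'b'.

Answer: 6 e

Derivation:
Bit 0: prefix='1' (no match yet)
Bit 1: prefix='11' (no match yet)
Bit 2: prefix='111' -> emit 'b', reset
Bit 3: prefix='0' -> emit 'm', reset
Bit 4: prefix='1' (no match yet)
Bit 5: prefix='10' -> emit 'e', reset
Bit 6: prefix='1' (no match yet)
Bit 7: prefix='10' -> emit 'e', reset
Bit 8: prefix='1' (no match yet)
Bit 9: prefix='10' -> emit 'e', reset
Bit 10: prefix='1' (no match yet)
Bit 11: prefix='10' -> emit 'e', reset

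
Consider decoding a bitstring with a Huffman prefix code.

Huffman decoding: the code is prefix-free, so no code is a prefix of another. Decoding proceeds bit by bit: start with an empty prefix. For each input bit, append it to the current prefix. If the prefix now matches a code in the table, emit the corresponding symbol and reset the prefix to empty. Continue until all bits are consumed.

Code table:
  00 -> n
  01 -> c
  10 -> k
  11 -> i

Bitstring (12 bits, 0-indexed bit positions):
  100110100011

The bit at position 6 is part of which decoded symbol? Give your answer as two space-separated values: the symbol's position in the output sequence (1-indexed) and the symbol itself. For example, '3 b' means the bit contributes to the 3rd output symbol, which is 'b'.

Answer: 4 k

Derivation:
Bit 0: prefix='1' (no match yet)
Bit 1: prefix='10' -> emit 'k', reset
Bit 2: prefix='0' (no match yet)
Bit 3: prefix='01' -> emit 'c', reset
Bit 4: prefix='1' (no match yet)
Bit 5: prefix='10' -> emit 'k', reset
Bit 6: prefix='1' (no match yet)
Bit 7: prefix='10' -> emit 'k', reset
Bit 8: prefix='0' (no match yet)
Bit 9: prefix='00' -> emit 'n', reset
Bit 10: prefix='1' (no match yet)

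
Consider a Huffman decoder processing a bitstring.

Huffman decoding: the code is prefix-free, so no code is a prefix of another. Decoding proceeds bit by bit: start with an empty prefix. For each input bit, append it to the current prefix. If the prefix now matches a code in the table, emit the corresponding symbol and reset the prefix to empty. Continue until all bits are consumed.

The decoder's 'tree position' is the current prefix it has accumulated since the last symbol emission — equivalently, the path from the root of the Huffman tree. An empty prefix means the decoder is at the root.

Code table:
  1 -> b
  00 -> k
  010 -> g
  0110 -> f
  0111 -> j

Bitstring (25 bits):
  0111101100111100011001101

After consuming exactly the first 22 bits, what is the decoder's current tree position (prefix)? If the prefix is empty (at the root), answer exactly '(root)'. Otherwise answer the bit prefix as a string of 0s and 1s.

Answer: 01

Derivation:
Bit 0: prefix='0' (no match yet)
Bit 1: prefix='01' (no match yet)
Bit 2: prefix='011' (no match yet)
Bit 3: prefix='0111' -> emit 'j', reset
Bit 4: prefix='1' -> emit 'b', reset
Bit 5: prefix='0' (no match yet)
Bit 6: prefix='01' (no match yet)
Bit 7: prefix='011' (no match yet)
Bit 8: prefix='0110' -> emit 'f', reset
Bit 9: prefix='0' (no match yet)
Bit 10: prefix='01' (no match yet)
Bit 11: prefix='011' (no match yet)
Bit 12: prefix='0111' -> emit 'j', reset
Bit 13: prefix='1' -> emit 'b', reset
Bit 14: prefix='0' (no match yet)
Bit 15: prefix='00' -> emit 'k', reset
Bit 16: prefix='0' (no match yet)
Bit 17: prefix='01' (no match yet)
Bit 18: prefix='011' (no match yet)
Bit 19: prefix='0110' -> emit 'f', reset
Bit 20: prefix='0' (no match yet)
Bit 21: prefix='01' (no match yet)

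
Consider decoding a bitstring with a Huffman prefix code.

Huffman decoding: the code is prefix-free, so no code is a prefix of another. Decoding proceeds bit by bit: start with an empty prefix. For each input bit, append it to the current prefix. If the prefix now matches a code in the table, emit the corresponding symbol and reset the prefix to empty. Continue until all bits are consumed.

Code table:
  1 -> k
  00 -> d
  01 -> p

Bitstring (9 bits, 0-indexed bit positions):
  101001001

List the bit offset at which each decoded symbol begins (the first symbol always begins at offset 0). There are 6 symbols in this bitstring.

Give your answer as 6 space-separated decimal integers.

Bit 0: prefix='1' -> emit 'k', reset
Bit 1: prefix='0' (no match yet)
Bit 2: prefix='01' -> emit 'p', reset
Bit 3: prefix='0' (no match yet)
Bit 4: prefix='00' -> emit 'd', reset
Bit 5: prefix='1' -> emit 'k', reset
Bit 6: prefix='0' (no match yet)
Bit 7: prefix='00' -> emit 'd', reset
Bit 8: prefix='1' -> emit 'k', reset

Answer: 0 1 3 5 6 8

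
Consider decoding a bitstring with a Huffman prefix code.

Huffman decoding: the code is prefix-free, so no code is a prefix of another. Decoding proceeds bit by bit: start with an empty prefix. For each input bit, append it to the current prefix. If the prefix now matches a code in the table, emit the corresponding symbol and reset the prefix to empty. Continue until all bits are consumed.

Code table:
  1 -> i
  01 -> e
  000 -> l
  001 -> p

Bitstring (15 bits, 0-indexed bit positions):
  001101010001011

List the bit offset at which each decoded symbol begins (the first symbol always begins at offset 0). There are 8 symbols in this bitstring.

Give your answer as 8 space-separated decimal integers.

Bit 0: prefix='0' (no match yet)
Bit 1: prefix='00' (no match yet)
Bit 2: prefix='001' -> emit 'p', reset
Bit 3: prefix='1' -> emit 'i', reset
Bit 4: prefix='0' (no match yet)
Bit 5: prefix='01' -> emit 'e', reset
Bit 6: prefix='0' (no match yet)
Bit 7: prefix='01' -> emit 'e', reset
Bit 8: prefix='0' (no match yet)
Bit 9: prefix='00' (no match yet)
Bit 10: prefix='000' -> emit 'l', reset
Bit 11: prefix='1' -> emit 'i', reset
Bit 12: prefix='0' (no match yet)
Bit 13: prefix='01' -> emit 'e', reset
Bit 14: prefix='1' -> emit 'i', reset

Answer: 0 3 4 6 8 11 12 14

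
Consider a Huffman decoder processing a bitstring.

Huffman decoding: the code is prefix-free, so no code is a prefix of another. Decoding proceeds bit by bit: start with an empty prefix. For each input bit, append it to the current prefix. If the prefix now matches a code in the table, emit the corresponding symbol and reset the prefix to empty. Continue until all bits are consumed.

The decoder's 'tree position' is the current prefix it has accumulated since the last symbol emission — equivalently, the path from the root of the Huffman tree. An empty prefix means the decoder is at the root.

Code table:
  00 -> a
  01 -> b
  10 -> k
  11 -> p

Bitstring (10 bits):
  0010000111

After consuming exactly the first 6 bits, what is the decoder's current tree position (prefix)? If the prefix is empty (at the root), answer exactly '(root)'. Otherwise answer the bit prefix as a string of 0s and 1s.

Answer: (root)

Derivation:
Bit 0: prefix='0' (no match yet)
Bit 1: prefix='00' -> emit 'a', reset
Bit 2: prefix='1' (no match yet)
Bit 3: prefix='10' -> emit 'k', reset
Bit 4: prefix='0' (no match yet)
Bit 5: prefix='00' -> emit 'a', reset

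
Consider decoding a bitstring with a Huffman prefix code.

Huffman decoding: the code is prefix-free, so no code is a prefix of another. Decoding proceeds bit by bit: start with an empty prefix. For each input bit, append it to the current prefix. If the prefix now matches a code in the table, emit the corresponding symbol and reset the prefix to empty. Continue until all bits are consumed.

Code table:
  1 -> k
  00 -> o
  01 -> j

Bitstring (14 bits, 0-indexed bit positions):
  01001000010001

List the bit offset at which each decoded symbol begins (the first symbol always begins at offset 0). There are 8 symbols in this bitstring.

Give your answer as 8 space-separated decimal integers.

Answer: 0 2 4 5 7 9 10 12

Derivation:
Bit 0: prefix='0' (no match yet)
Bit 1: prefix='01' -> emit 'j', reset
Bit 2: prefix='0' (no match yet)
Bit 3: prefix='00' -> emit 'o', reset
Bit 4: prefix='1' -> emit 'k', reset
Bit 5: prefix='0' (no match yet)
Bit 6: prefix='00' -> emit 'o', reset
Bit 7: prefix='0' (no match yet)
Bit 8: prefix='00' -> emit 'o', reset
Bit 9: prefix='1' -> emit 'k', reset
Bit 10: prefix='0' (no match yet)
Bit 11: prefix='00' -> emit 'o', reset
Bit 12: prefix='0' (no match yet)
Bit 13: prefix='01' -> emit 'j', reset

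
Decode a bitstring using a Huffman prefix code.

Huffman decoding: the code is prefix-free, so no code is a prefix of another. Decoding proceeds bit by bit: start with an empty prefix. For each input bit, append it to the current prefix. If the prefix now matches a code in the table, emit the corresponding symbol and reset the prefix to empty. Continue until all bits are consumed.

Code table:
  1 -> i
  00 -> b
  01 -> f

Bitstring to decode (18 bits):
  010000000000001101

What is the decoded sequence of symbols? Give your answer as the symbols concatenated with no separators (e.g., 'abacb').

Answer: fbbbbbbiif

Derivation:
Bit 0: prefix='0' (no match yet)
Bit 1: prefix='01' -> emit 'f', reset
Bit 2: prefix='0' (no match yet)
Bit 3: prefix='00' -> emit 'b', reset
Bit 4: prefix='0' (no match yet)
Bit 5: prefix='00' -> emit 'b', reset
Bit 6: prefix='0' (no match yet)
Bit 7: prefix='00' -> emit 'b', reset
Bit 8: prefix='0' (no match yet)
Bit 9: prefix='00' -> emit 'b', reset
Bit 10: prefix='0' (no match yet)
Bit 11: prefix='00' -> emit 'b', reset
Bit 12: prefix='0' (no match yet)
Bit 13: prefix='00' -> emit 'b', reset
Bit 14: prefix='1' -> emit 'i', reset
Bit 15: prefix='1' -> emit 'i', reset
Bit 16: prefix='0' (no match yet)
Bit 17: prefix='01' -> emit 'f', reset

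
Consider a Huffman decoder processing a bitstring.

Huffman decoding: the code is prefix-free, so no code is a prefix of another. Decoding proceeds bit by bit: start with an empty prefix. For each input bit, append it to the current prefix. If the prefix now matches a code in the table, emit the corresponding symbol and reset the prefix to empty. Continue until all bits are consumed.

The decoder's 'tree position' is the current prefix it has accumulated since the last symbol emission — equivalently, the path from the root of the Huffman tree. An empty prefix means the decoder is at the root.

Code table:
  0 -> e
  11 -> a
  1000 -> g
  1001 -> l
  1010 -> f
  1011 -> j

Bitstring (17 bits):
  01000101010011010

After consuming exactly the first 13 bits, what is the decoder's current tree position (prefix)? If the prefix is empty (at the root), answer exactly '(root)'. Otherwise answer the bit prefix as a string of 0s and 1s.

Bit 0: prefix='0' -> emit 'e', reset
Bit 1: prefix='1' (no match yet)
Bit 2: prefix='10' (no match yet)
Bit 3: prefix='100' (no match yet)
Bit 4: prefix='1000' -> emit 'g', reset
Bit 5: prefix='1' (no match yet)
Bit 6: prefix='10' (no match yet)
Bit 7: prefix='101' (no match yet)
Bit 8: prefix='1010' -> emit 'f', reset
Bit 9: prefix='1' (no match yet)
Bit 10: prefix='10' (no match yet)
Bit 11: prefix='100' (no match yet)
Bit 12: prefix='1001' -> emit 'l', reset

Answer: (root)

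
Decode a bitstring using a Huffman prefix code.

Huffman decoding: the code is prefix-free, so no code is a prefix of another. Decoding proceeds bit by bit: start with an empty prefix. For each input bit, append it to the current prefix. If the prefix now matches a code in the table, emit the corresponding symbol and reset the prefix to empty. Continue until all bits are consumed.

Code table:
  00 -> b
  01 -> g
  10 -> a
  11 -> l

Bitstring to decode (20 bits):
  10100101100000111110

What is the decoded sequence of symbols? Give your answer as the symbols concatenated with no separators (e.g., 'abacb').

Bit 0: prefix='1' (no match yet)
Bit 1: prefix='10' -> emit 'a', reset
Bit 2: prefix='1' (no match yet)
Bit 3: prefix='10' -> emit 'a', reset
Bit 4: prefix='0' (no match yet)
Bit 5: prefix='01' -> emit 'g', reset
Bit 6: prefix='0' (no match yet)
Bit 7: prefix='01' -> emit 'g', reset
Bit 8: prefix='1' (no match yet)
Bit 9: prefix='10' -> emit 'a', reset
Bit 10: prefix='0' (no match yet)
Bit 11: prefix='00' -> emit 'b', reset
Bit 12: prefix='0' (no match yet)
Bit 13: prefix='00' -> emit 'b', reset
Bit 14: prefix='1' (no match yet)
Bit 15: prefix='11' -> emit 'l', reset
Bit 16: prefix='1' (no match yet)
Bit 17: prefix='11' -> emit 'l', reset
Bit 18: prefix='1' (no match yet)
Bit 19: prefix='10' -> emit 'a', reset

Answer: aaggabblla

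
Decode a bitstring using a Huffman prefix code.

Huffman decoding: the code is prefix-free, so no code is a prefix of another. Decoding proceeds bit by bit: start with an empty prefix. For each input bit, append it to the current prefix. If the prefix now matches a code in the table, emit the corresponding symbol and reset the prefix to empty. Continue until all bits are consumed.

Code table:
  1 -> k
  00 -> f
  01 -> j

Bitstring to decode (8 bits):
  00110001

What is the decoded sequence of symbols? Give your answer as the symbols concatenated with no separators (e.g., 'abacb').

Bit 0: prefix='0' (no match yet)
Bit 1: prefix='00' -> emit 'f', reset
Bit 2: prefix='1' -> emit 'k', reset
Bit 3: prefix='1' -> emit 'k', reset
Bit 4: prefix='0' (no match yet)
Bit 5: prefix='00' -> emit 'f', reset
Bit 6: prefix='0' (no match yet)
Bit 7: prefix='01' -> emit 'j', reset

Answer: fkkfj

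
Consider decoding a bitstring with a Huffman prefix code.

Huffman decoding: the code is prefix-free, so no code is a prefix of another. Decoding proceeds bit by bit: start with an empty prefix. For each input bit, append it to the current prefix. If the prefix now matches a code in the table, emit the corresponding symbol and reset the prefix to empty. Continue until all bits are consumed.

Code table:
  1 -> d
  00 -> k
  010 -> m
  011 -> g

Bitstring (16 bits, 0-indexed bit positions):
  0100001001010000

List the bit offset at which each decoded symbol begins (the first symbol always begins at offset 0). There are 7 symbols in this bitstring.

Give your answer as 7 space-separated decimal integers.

Answer: 0 3 5 8 11 12 14

Derivation:
Bit 0: prefix='0' (no match yet)
Bit 1: prefix='01' (no match yet)
Bit 2: prefix='010' -> emit 'm', reset
Bit 3: prefix='0' (no match yet)
Bit 4: prefix='00' -> emit 'k', reset
Bit 5: prefix='0' (no match yet)
Bit 6: prefix='01' (no match yet)
Bit 7: prefix='010' -> emit 'm', reset
Bit 8: prefix='0' (no match yet)
Bit 9: prefix='01' (no match yet)
Bit 10: prefix='010' -> emit 'm', reset
Bit 11: prefix='1' -> emit 'd', reset
Bit 12: prefix='0' (no match yet)
Bit 13: prefix='00' -> emit 'k', reset
Bit 14: prefix='0' (no match yet)
Bit 15: prefix='00' -> emit 'k', reset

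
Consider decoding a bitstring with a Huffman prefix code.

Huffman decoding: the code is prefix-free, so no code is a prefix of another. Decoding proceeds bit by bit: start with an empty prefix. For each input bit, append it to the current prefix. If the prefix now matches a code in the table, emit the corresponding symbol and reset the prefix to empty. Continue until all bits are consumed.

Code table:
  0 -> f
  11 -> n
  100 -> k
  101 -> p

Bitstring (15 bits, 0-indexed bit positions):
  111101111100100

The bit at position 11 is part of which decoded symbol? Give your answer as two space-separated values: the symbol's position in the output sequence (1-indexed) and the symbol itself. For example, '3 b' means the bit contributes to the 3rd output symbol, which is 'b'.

Answer: 6 k

Derivation:
Bit 0: prefix='1' (no match yet)
Bit 1: prefix='11' -> emit 'n', reset
Bit 2: prefix='1' (no match yet)
Bit 3: prefix='11' -> emit 'n', reset
Bit 4: prefix='0' -> emit 'f', reset
Bit 5: prefix='1' (no match yet)
Bit 6: prefix='11' -> emit 'n', reset
Bit 7: prefix='1' (no match yet)
Bit 8: prefix='11' -> emit 'n', reset
Bit 9: prefix='1' (no match yet)
Bit 10: prefix='10' (no match yet)
Bit 11: prefix='100' -> emit 'k', reset
Bit 12: prefix='1' (no match yet)
Bit 13: prefix='10' (no match yet)
Bit 14: prefix='100' -> emit 'k', reset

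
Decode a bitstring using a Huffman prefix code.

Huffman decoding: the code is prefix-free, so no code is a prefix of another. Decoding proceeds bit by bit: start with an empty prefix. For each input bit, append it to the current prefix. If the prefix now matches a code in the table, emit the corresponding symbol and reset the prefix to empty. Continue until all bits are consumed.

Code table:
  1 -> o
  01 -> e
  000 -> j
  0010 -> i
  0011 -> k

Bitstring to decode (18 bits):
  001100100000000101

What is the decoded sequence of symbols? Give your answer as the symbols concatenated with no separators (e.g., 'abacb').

Bit 0: prefix='0' (no match yet)
Bit 1: prefix='00' (no match yet)
Bit 2: prefix='001' (no match yet)
Bit 3: prefix='0011' -> emit 'k', reset
Bit 4: prefix='0' (no match yet)
Bit 5: prefix='00' (no match yet)
Bit 6: prefix='001' (no match yet)
Bit 7: prefix='0010' -> emit 'i', reset
Bit 8: prefix='0' (no match yet)
Bit 9: prefix='00' (no match yet)
Bit 10: prefix='000' -> emit 'j', reset
Bit 11: prefix='0' (no match yet)
Bit 12: prefix='00' (no match yet)
Bit 13: prefix='000' -> emit 'j', reset
Bit 14: prefix='0' (no match yet)
Bit 15: prefix='01' -> emit 'e', reset
Bit 16: prefix='0' (no match yet)
Bit 17: prefix='01' -> emit 'e', reset

Answer: kijjee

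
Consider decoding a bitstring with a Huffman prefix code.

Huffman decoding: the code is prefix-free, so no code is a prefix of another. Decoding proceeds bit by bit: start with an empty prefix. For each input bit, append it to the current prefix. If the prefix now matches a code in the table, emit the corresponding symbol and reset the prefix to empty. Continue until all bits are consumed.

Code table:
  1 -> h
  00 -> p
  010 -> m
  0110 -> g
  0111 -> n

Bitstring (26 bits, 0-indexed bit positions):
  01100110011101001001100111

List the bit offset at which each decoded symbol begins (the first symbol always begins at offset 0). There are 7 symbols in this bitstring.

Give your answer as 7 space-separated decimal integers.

Answer: 0 4 8 12 15 18 22

Derivation:
Bit 0: prefix='0' (no match yet)
Bit 1: prefix='01' (no match yet)
Bit 2: prefix='011' (no match yet)
Bit 3: prefix='0110' -> emit 'g', reset
Bit 4: prefix='0' (no match yet)
Bit 5: prefix='01' (no match yet)
Bit 6: prefix='011' (no match yet)
Bit 7: prefix='0110' -> emit 'g', reset
Bit 8: prefix='0' (no match yet)
Bit 9: prefix='01' (no match yet)
Bit 10: prefix='011' (no match yet)
Bit 11: prefix='0111' -> emit 'n', reset
Bit 12: prefix='0' (no match yet)
Bit 13: prefix='01' (no match yet)
Bit 14: prefix='010' -> emit 'm', reset
Bit 15: prefix='0' (no match yet)
Bit 16: prefix='01' (no match yet)
Bit 17: prefix='010' -> emit 'm', reset
Bit 18: prefix='0' (no match yet)
Bit 19: prefix='01' (no match yet)
Bit 20: prefix='011' (no match yet)
Bit 21: prefix='0110' -> emit 'g', reset
Bit 22: prefix='0' (no match yet)
Bit 23: prefix='01' (no match yet)
Bit 24: prefix='011' (no match yet)
Bit 25: prefix='0111' -> emit 'n', reset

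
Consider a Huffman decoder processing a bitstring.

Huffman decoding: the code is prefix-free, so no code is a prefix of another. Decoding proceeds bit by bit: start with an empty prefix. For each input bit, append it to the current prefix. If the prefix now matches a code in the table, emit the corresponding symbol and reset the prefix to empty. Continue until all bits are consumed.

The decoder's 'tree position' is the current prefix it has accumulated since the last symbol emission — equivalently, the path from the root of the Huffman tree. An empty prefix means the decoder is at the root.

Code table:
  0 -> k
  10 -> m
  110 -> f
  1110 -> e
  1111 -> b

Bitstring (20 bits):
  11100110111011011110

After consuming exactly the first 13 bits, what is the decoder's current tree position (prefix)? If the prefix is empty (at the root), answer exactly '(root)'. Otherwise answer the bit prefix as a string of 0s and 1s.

Bit 0: prefix='1' (no match yet)
Bit 1: prefix='11' (no match yet)
Bit 2: prefix='111' (no match yet)
Bit 3: prefix='1110' -> emit 'e', reset
Bit 4: prefix='0' -> emit 'k', reset
Bit 5: prefix='1' (no match yet)
Bit 6: prefix='11' (no match yet)
Bit 7: prefix='110' -> emit 'f', reset
Bit 8: prefix='1' (no match yet)
Bit 9: prefix='11' (no match yet)
Bit 10: prefix='111' (no match yet)
Bit 11: prefix='1110' -> emit 'e', reset
Bit 12: prefix='1' (no match yet)

Answer: 1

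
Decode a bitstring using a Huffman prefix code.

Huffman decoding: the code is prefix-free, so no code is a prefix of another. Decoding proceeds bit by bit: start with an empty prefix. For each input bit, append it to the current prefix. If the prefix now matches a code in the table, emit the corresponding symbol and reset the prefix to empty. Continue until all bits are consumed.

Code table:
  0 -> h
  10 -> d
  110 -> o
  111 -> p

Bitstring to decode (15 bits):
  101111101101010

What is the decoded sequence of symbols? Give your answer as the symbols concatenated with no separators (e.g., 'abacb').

Answer: dpoodd

Derivation:
Bit 0: prefix='1' (no match yet)
Bit 1: prefix='10' -> emit 'd', reset
Bit 2: prefix='1' (no match yet)
Bit 3: prefix='11' (no match yet)
Bit 4: prefix='111' -> emit 'p', reset
Bit 5: prefix='1' (no match yet)
Bit 6: prefix='11' (no match yet)
Bit 7: prefix='110' -> emit 'o', reset
Bit 8: prefix='1' (no match yet)
Bit 9: prefix='11' (no match yet)
Bit 10: prefix='110' -> emit 'o', reset
Bit 11: prefix='1' (no match yet)
Bit 12: prefix='10' -> emit 'd', reset
Bit 13: prefix='1' (no match yet)
Bit 14: prefix='10' -> emit 'd', reset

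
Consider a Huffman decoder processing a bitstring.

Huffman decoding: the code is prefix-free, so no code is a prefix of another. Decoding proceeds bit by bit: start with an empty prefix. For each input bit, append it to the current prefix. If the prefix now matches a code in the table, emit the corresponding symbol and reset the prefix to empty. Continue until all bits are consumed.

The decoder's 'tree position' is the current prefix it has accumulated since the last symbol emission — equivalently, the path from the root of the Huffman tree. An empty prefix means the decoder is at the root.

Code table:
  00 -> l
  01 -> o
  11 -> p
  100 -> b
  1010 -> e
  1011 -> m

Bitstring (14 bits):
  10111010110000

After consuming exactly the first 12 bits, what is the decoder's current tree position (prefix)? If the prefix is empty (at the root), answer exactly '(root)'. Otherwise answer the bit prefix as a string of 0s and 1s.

Bit 0: prefix='1' (no match yet)
Bit 1: prefix='10' (no match yet)
Bit 2: prefix='101' (no match yet)
Bit 3: prefix='1011' -> emit 'm', reset
Bit 4: prefix='1' (no match yet)
Bit 5: prefix='10' (no match yet)
Bit 6: prefix='101' (no match yet)
Bit 7: prefix='1010' -> emit 'e', reset
Bit 8: prefix='1' (no match yet)
Bit 9: prefix='11' -> emit 'p', reset
Bit 10: prefix='0' (no match yet)
Bit 11: prefix='00' -> emit 'l', reset

Answer: (root)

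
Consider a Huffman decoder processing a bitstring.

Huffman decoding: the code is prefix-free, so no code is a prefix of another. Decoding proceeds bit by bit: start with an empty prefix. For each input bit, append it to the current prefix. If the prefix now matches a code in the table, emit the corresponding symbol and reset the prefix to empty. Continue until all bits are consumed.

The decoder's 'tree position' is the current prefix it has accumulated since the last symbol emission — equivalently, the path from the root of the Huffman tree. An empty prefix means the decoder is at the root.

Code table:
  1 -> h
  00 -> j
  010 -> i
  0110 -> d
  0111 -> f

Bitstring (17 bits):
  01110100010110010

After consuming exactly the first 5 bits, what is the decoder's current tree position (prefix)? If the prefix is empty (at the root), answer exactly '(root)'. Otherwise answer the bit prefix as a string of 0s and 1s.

Answer: 0

Derivation:
Bit 0: prefix='0' (no match yet)
Bit 1: prefix='01' (no match yet)
Bit 2: prefix='011' (no match yet)
Bit 3: prefix='0111' -> emit 'f', reset
Bit 4: prefix='0' (no match yet)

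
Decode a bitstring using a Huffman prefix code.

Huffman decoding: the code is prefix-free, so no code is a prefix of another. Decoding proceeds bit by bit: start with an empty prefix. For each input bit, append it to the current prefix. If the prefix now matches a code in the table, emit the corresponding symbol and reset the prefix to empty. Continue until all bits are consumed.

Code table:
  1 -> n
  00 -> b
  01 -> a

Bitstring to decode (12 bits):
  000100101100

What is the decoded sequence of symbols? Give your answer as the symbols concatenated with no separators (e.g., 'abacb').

Bit 0: prefix='0' (no match yet)
Bit 1: prefix='00' -> emit 'b', reset
Bit 2: prefix='0' (no match yet)
Bit 3: prefix='01' -> emit 'a', reset
Bit 4: prefix='0' (no match yet)
Bit 5: prefix='00' -> emit 'b', reset
Bit 6: prefix='1' -> emit 'n', reset
Bit 7: prefix='0' (no match yet)
Bit 8: prefix='01' -> emit 'a', reset
Bit 9: prefix='1' -> emit 'n', reset
Bit 10: prefix='0' (no match yet)
Bit 11: prefix='00' -> emit 'b', reset

Answer: babnanb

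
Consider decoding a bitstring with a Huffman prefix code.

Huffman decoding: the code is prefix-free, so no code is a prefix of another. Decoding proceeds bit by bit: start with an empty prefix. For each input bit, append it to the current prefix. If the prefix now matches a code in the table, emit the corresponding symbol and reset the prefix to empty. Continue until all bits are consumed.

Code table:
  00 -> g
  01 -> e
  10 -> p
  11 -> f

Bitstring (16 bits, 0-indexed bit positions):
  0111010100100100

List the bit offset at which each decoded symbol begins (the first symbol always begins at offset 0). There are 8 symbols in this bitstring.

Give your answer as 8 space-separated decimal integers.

Bit 0: prefix='0' (no match yet)
Bit 1: prefix='01' -> emit 'e', reset
Bit 2: prefix='1' (no match yet)
Bit 3: prefix='11' -> emit 'f', reset
Bit 4: prefix='0' (no match yet)
Bit 5: prefix='01' -> emit 'e', reset
Bit 6: prefix='0' (no match yet)
Bit 7: prefix='01' -> emit 'e', reset
Bit 8: prefix='0' (no match yet)
Bit 9: prefix='00' -> emit 'g', reset
Bit 10: prefix='1' (no match yet)
Bit 11: prefix='10' -> emit 'p', reset
Bit 12: prefix='0' (no match yet)
Bit 13: prefix='01' -> emit 'e', reset
Bit 14: prefix='0' (no match yet)
Bit 15: prefix='00' -> emit 'g', reset

Answer: 0 2 4 6 8 10 12 14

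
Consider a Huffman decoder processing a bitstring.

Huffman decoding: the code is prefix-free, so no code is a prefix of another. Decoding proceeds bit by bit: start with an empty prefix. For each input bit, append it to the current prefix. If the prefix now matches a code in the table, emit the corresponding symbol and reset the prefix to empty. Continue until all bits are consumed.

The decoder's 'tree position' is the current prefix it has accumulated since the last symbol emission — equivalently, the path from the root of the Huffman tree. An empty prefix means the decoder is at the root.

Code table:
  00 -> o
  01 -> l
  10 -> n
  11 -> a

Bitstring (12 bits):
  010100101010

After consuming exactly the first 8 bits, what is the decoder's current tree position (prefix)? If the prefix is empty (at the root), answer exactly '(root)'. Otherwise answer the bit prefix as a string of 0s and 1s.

Answer: (root)

Derivation:
Bit 0: prefix='0' (no match yet)
Bit 1: prefix='01' -> emit 'l', reset
Bit 2: prefix='0' (no match yet)
Bit 3: prefix='01' -> emit 'l', reset
Bit 4: prefix='0' (no match yet)
Bit 5: prefix='00' -> emit 'o', reset
Bit 6: prefix='1' (no match yet)
Bit 7: prefix='10' -> emit 'n', reset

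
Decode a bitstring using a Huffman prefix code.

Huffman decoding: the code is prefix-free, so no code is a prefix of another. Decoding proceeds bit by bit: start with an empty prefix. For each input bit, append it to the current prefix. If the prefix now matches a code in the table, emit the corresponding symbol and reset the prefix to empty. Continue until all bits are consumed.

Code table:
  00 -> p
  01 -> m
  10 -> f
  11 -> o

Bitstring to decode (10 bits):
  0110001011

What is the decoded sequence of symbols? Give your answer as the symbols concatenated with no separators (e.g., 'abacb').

Answer: mfpfo

Derivation:
Bit 0: prefix='0' (no match yet)
Bit 1: prefix='01' -> emit 'm', reset
Bit 2: prefix='1' (no match yet)
Bit 3: prefix='10' -> emit 'f', reset
Bit 4: prefix='0' (no match yet)
Bit 5: prefix='00' -> emit 'p', reset
Bit 6: prefix='1' (no match yet)
Bit 7: prefix='10' -> emit 'f', reset
Bit 8: prefix='1' (no match yet)
Bit 9: prefix='11' -> emit 'o', reset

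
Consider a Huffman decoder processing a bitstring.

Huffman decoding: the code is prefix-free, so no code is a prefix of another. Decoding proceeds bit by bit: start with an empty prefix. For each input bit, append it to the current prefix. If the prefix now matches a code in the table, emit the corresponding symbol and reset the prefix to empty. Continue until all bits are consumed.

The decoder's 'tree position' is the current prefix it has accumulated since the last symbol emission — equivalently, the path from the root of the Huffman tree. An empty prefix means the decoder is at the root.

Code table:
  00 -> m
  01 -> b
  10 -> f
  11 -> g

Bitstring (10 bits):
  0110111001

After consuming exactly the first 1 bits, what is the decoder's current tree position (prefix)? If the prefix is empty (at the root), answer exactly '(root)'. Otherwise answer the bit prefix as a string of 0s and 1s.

Bit 0: prefix='0' (no match yet)

Answer: 0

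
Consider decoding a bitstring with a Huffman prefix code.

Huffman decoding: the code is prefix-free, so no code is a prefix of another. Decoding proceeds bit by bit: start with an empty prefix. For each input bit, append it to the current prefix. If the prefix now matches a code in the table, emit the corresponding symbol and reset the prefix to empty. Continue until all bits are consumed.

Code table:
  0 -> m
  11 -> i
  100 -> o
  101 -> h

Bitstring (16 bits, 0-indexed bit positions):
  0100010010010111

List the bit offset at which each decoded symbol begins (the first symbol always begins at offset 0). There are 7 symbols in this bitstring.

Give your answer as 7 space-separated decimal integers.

Answer: 0 1 4 5 8 11 14

Derivation:
Bit 0: prefix='0' -> emit 'm', reset
Bit 1: prefix='1' (no match yet)
Bit 2: prefix='10' (no match yet)
Bit 3: prefix='100' -> emit 'o', reset
Bit 4: prefix='0' -> emit 'm', reset
Bit 5: prefix='1' (no match yet)
Bit 6: prefix='10' (no match yet)
Bit 7: prefix='100' -> emit 'o', reset
Bit 8: prefix='1' (no match yet)
Bit 9: prefix='10' (no match yet)
Bit 10: prefix='100' -> emit 'o', reset
Bit 11: prefix='1' (no match yet)
Bit 12: prefix='10' (no match yet)
Bit 13: prefix='101' -> emit 'h', reset
Bit 14: prefix='1' (no match yet)
Bit 15: prefix='11' -> emit 'i', reset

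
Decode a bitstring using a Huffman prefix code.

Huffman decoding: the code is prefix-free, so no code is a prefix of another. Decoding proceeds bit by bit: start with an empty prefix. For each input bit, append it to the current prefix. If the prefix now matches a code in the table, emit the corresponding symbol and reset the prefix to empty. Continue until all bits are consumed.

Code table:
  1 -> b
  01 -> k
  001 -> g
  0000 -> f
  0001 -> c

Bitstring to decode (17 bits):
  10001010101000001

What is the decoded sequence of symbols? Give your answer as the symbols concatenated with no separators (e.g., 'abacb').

Answer: bckkkfk

Derivation:
Bit 0: prefix='1' -> emit 'b', reset
Bit 1: prefix='0' (no match yet)
Bit 2: prefix='00' (no match yet)
Bit 3: prefix='000' (no match yet)
Bit 4: prefix='0001' -> emit 'c', reset
Bit 5: prefix='0' (no match yet)
Bit 6: prefix='01' -> emit 'k', reset
Bit 7: prefix='0' (no match yet)
Bit 8: prefix='01' -> emit 'k', reset
Bit 9: prefix='0' (no match yet)
Bit 10: prefix='01' -> emit 'k', reset
Bit 11: prefix='0' (no match yet)
Bit 12: prefix='00' (no match yet)
Bit 13: prefix='000' (no match yet)
Bit 14: prefix='0000' -> emit 'f', reset
Bit 15: prefix='0' (no match yet)
Bit 16: prefix='01' -> emit 'k', reset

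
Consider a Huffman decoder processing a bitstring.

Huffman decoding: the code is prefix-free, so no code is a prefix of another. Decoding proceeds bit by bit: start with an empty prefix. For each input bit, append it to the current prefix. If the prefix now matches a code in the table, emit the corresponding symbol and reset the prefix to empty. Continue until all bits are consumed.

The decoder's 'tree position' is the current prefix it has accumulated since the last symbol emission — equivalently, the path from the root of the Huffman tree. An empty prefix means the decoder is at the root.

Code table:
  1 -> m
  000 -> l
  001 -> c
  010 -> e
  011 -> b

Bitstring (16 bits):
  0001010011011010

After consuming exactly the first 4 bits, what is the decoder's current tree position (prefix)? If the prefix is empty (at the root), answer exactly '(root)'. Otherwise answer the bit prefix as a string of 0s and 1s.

Answer: (root)

Derivation:
Bit 0: prefix='0' (no match yet)
Bit 1: prefix='00' (no match yet)
Bit 2: prefix='000' -> emit 'l', reset
Bit 3: prefix='1' -> emit 'm', reset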